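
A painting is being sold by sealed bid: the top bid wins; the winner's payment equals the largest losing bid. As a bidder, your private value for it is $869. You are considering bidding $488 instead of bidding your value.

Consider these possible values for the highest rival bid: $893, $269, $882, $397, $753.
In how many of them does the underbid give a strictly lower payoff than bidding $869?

1

The deviation hurts exactly when the highest competing bid lies strictly between $488 and $869 — underbidding then forfeits a profitable win.
$893: above both → same outcome either way.
$269: below both → same outcome either way.
$882: above both → same outcome either way.
$397: below both → same outcome either way.
$753: inside the interval → strictly worse (loss $116).
Count: 1.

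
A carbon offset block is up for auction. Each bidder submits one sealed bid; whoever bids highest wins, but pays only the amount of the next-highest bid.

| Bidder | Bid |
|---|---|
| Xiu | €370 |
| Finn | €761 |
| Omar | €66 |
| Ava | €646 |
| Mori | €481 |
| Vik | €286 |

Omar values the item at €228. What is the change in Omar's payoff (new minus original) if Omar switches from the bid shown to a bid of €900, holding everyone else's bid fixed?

The highest bid among the other bidders is €761; Omar's bid doesn't change that.
Original bid €66: Omar is not highest (top rival bid is €761); payoff €0.
Alternative bid €900: Omar is highest, pays the top rival bid €761; payoff €228 − €761 = −€533.
Change in payoff = −€533 − (€0) = −€533.

−€533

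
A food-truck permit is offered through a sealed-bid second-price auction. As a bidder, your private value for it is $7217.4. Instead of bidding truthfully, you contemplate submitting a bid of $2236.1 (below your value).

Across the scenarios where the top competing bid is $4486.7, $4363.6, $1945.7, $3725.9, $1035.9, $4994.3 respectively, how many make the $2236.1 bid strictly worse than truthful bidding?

4

The deviation hurts exactly when the highest competing bid lies strictly between $2236.1 and $7217.4 — underbidding then forfeits a profitable win.
$4486.7: inside the interval → strictly worse (loss $2730.7).
$4363.6: inside the interval → strictly worse (loss $2853.8).
$1945.7: below both → same outcome either way.
$3725.9: inside the interval → strictly worse (loss $3491.5).
$1035.9: below both → same outcome either way.
$4994.3: inside the interval → strictly worse (loss $2223.1).
Count: 4.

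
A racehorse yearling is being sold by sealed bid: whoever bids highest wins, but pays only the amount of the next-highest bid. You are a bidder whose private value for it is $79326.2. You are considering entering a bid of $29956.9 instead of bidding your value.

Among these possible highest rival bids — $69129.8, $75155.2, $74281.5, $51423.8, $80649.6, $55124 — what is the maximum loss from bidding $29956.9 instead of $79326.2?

$27902.4

$69129.8: truthful gives $10196.4, deviation gives $0 → loss $10196.4.
$75155.2: truthful gives $4171, deviation gives $0 → loss $4171.
$74281.5: truthful gives $5044.7, deviation gives $0 → loss $5044.7.
$51423.8: truthful gives $27902.4, deviation gives $0 → loss $27902.4.
$80649.6: same outcome either way → loss $0.
$55124: truthful gives $24202.2, deviation gives $0 → loss $24202.2.
Maximum loss: $27902.4.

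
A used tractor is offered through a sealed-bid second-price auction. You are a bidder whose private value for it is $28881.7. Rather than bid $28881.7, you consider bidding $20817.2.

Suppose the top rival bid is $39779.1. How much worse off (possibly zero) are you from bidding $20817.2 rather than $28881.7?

$0

Bidding your value $28881.7: you lose (since $28881.7 < $39779.1). Payoff $0.
Bidding $20817.2: you lose. Payoff $0.
Difference = $0 − $0 = $0; both bids lead to the same outcome because the competing bid is above both your value and your alternative bid.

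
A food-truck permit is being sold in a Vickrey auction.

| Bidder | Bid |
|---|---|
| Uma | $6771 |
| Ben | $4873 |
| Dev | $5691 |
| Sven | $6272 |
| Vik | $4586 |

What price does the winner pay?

$6272

Highest bid: Uma at $6771, so Uma wins.
Second-highest bid: Sven at $6272 — that is the price the winner pays.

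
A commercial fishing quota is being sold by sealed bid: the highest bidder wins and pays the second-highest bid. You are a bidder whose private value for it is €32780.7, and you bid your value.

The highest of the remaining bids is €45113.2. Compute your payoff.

Your bid €32780.7 is below the highest competing bid €45113.2, so you lose.
A losing bidder pays nothing and receives nothing: payoff = €0.

€0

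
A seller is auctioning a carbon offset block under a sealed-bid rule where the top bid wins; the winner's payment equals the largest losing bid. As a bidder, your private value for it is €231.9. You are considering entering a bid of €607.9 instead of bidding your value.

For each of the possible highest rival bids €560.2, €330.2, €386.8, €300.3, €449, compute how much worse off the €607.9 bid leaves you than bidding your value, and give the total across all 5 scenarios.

€867

The deviation costs you only when the competing bid falls strictly between €231.9 and €607.9; elsewhere both bids give the same outcome.
€560.2: truthful payoff €0, deviation payoff −€328.3 → loss €328.3.
€330.2: truthful payoff €0, deviation payoff −€98.3 → loss €98.3.
€386.8: truthful payoff €0, deviation payoff −€154.9 → loss €154.9.
€300.3: truthful payoff €0, deviation payoff −€68.4 → loss €68.4.
€449: truthful payoff €0, deviation payoff −€217.1 → loss €217.1.
Total loss = €328.3 + €98.3 + €154.9 + €68.4 + €217.1 = €867.
Truthful bidding weakly dominates here: raising your bid can only win items priced above your value, and lowering it can only forfeit items priced below.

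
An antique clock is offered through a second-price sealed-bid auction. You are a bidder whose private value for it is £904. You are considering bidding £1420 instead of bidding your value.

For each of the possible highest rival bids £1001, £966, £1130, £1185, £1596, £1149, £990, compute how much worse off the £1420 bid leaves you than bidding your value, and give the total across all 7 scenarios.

The deviation costs you only when the competing bid falls strictly between £904 and £1420; elsewhere both bids give the same outcome.
£1001: truthful payoff £0, deviation payoff −£97 → loss £97.
£966: truthful payoff £0, deviation payoff −£62 → loss £62.
£1130: truthful payoff £0, deviation payoff −£226 → loss £226.
£1185: truthful payoff £0, deviation payoff −£281 → loss £281.
£1596: outcomes coincide → loss £0.
£1149: truthful payoff £0, deviation payoff −£245 → loss £245.
£990: truthful payoff £0, deviation payoff −£86 → loss £86.
Total loss = £97 + £62 + £226 + £281 + £245 + £86 = £997.
Because the price is fixed by the runner-up's bid, deviating from your value can only change a good outcome into a bad one — never the reverse.

£997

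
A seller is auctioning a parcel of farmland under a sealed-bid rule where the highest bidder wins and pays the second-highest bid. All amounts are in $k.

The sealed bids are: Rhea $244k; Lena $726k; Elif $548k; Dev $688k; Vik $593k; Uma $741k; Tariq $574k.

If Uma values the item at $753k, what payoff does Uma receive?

$27k

Highest bid: Uma at $741k, so Uma wins.
Second-highest bid: Lena at $726k — that is the price the winner pays.
Uma's payoff = value − price = $753k − $726k = $27k.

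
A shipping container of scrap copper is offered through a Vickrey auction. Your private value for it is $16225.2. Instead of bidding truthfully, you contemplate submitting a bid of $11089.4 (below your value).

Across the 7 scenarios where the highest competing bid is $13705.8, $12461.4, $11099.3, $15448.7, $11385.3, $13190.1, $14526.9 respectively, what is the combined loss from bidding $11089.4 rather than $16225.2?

The deviation costs you only when the competing bid falls strictly between $11089.4 and $16225.2; elsewhere both bids give the same outcome.
$13705.8: truthful payoff $2519.4, deviation payoff $0 → loss $2519.4.
$12461.4: truthful payoff $3763.8, deviation payoff $0 → loss $3763.8.
$11099.3: truthful payoff $5125.9, deviation payoff $0 → loss $5125.9.
$15448.7: truthful payoff $776.5, deviation payoff $0 → loss $776.5.
$11385.3: truthful payoff $4839.9, deviation payoff $0 → loss $4839.9.
$13190.1: truthful payoff $3035.1, deviation payoff $0 → loss $3035.1.
$14526.9: truthful payoff $1698.3, deviation payoff $0 → loss $1698.3.
Total loss = $2519.4 + $3763.8 + $5125.9 + $776.5 + $4839.9 + $3035.1 + $1698.3 = $21758.9.

$21758.9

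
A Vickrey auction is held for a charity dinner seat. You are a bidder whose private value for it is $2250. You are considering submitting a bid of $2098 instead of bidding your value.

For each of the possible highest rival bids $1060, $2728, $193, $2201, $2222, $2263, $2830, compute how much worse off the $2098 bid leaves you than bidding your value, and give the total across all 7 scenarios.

The deviation costs you only when the competing bid falls strictly between $2098 and $2250; elsewhere both bids give the same outcome.
$1060: outcomes coincide → loss $0.
$2728: outcomes coincide → loss $0.
$193: outcomes coincide → loss $0.
$2201: truthful payoff $49, deviation payoff $0 → loss $49.
$2222: truthful payoff $28, deviation payoff $0 → loss $28.
$2263: outcomes coincide → loss $0.
$2830: outcomes coincide → loss $0.
Total loss = $49 + $28 = $77.

$77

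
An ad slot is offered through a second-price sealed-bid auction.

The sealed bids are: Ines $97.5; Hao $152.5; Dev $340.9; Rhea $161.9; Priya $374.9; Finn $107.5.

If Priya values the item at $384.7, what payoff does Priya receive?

Highest bid: Priya at $374.9, so Priya wins.
Second-highest bid: Dev at $340.9 — that is the price the winner pays.
Priya's payoff = value − price = $384.7 − $340.9 = $43.8.

$43.8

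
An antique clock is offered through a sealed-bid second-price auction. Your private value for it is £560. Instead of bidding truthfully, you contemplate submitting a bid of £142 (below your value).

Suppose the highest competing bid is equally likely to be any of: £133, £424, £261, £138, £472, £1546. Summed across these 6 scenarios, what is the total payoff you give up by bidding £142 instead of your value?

The deviation costs you only when the competing bid falls strictly between £142 and £560; elsewhere both bids give the same outcome.
£133: outcomes coincide → loss £0.
£424: truthful payoff £136, deviation payoff £0 → loss £136.
£261: truthful payoff £299, deviation payoff £0 → loss £299.
£138: outcomes coincide → loss £0.
£472: truthful payoff £88, deviation payoff £0 → loss £88.
£1546: outcomes coincide → loss £0.
Total loss = £136 + £299 + £88 = £523.
Truthful bidding weakly dominates here: raising your bid can only win items priced above your value, and lowering it can only forfeit items priced below.

£523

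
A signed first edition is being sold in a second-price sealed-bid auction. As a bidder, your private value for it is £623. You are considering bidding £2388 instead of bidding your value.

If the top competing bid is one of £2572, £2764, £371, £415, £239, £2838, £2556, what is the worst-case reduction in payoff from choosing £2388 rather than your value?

£0

£2572: same outcome either way → loss £0.
£2764: same outcome either way → loss £0.
£371: same outcome either way → loss £0.
£415: same outcome either way → loss £0.
£239: same outcome either way → loss £0.
£2838: same outcome either way → loss £0.
£2556: same outcome either way → loss £0.
Maximum loss: £0.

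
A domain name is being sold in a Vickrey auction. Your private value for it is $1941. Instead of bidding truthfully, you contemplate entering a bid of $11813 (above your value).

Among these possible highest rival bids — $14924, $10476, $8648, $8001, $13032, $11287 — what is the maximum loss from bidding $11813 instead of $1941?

$9346

$14924: same outcome either way → loss $0.
$10476: truthful gives $0, deviation gives −$8535 → loss $8535.
$8648: truthful gives $0, deviation gives −$6707 → loss $6707.
$8001: truthful gives $0, deviation gives −$6060 → loss $6060.
$13032: same outcome either way → loss $0.
$11287: truthful gives $0, deviation gives −$9346 → loss $9346.
Maximum loss: $9346.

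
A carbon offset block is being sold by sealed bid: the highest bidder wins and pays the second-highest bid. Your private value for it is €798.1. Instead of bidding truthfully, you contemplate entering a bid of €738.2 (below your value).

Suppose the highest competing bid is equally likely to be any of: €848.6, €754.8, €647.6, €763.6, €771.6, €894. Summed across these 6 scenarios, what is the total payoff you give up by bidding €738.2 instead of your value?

€104.3

The deviation costs you only when the competing bid falls strictly between €738.2 and €798.1; elsewhere both bids give the same outcome.
€848.6: outcomes coincide → loss €0.
€754.8: truthful payoff €43.3, deviation payoff €0 → loss €43.3.
€647.6: outcomes coincide → loss €0.
€763.6: truthful payoff €34.5, deviation payoff €0 → loss €34.5.
€771.6: truthful payoff €26.5, deviation payoff €0 → loss €26.5.
€894: outcomes coincide → loss €0.
Total loss = €43.3 + €34.5 + €26.5 = €104.3.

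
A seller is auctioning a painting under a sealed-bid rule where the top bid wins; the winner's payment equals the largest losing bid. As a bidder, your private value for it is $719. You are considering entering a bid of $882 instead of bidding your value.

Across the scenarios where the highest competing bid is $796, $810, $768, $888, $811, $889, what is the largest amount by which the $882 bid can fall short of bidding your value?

$796: truthful gives $0, deviation gives −$77 → loss $77.
$810: truthful gives $0, deviation gives −$91 → loss $91.
$768: truthful gives $0, deviation gives −$49 → loss $49.
$888: same outcome either way → loss $0.
$811: truthful gives $0, deviation gives −$92 → loss $92.
$889: same outcome either way → loss $0.
Maximum loss: $92.

$92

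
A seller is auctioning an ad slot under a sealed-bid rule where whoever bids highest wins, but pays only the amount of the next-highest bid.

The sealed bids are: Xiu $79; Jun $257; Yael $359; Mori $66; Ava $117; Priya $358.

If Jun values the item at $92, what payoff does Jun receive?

$0

Highest bid: Yael at $359, so Yael wins.
Second-highest bid: Priya at $358 — that is the price the winner pays.
Jun did not win, so Jun pays nothing and receives nothing: payoff $0.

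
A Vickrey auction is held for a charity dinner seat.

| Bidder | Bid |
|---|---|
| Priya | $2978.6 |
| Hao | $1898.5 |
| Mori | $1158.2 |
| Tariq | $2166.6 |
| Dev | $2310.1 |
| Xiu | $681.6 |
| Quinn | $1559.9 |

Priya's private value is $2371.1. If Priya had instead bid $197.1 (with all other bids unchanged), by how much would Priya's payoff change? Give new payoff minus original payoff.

−$61

The highest bid among the other bidders is $2310.1; Priya's bid doesn't change that.
Original bid $2978.6: Priya is highest, pays the top rival bid $2310.1; payoff $2371.1 − $2310.1 = $61.
Alternative bid $197.1: Priya is not highest (top rival bid is $2310.1); payoff $0.
Change in payoff = $0 − ($61) = −$61.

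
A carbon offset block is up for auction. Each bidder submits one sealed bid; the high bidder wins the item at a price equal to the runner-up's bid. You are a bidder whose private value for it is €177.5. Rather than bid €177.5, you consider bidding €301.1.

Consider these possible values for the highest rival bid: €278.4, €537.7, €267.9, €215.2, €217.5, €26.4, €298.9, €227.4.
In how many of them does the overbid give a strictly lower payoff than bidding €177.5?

6

The deviation hurts exactly when the highest competing bid lies strictly between €177.5 and €301.1 — overbidding then wins at a price above your value.
€278.4: inside the interval → strictly worse (loss €100.9).
€537.7: above both → same outcome either way.
€267.9: inside the interval → strictly worse (loss €90.4).
€215.2: inside the interval → strictly worse (loss €37.7).
€217.5: inside the interval → strictly worse (loss €40).
€26.4: below both → same outcome either way.
€298.9: inside the interval → strictly worse (loss €121.4).
€227.4: inside the interval → strictly worse (loss €49.9).
Count: 6.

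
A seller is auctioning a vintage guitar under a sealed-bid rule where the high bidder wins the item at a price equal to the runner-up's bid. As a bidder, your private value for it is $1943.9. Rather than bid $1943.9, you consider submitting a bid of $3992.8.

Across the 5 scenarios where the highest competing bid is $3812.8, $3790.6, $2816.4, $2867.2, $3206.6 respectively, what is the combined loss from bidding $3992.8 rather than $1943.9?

The deviation costs you only when the competing bid falls strictly between $1943.9 and $3992.8; elsewhere both bids give the same outcome.
$3812.8: truthful payoff $0, deviation payoff −$1868.9 → loss $1868.9.
$3790.6: truthful payoff $0, deviation payoff −$1846.7 → loss $1846.7.
$2816.4: truthful payoff $0, deviation payoff −$872.5 → loss $872.5.
$2867.2: truthful payoff $0, deviation payoff −$923.3 → loss $923.3.
$3206.6: truthful payoff $0, deviation payoff −$1262.7 → loss $1262.7.
Total loss = $1868.9 + $1846.7 + $872.5 + $923.3 + $1262.7 = $6774.1.

$6774.1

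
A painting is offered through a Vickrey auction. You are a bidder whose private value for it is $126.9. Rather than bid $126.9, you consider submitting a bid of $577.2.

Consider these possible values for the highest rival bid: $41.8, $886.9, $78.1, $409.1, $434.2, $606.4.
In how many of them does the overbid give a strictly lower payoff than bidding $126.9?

The deviation hurts exactly when the highest competing bid lies strictly between $126.9 and $577.2 — overbidding then wins at a price above your value.
$41.8: below both → same outcome either way.
$886.9: above both → same outcome either way.
$78.1: below both → same outcome either way.
$409.1: inside the interval → strictly worse (loss $282.2).
$434.2: inside the interval → strictly worse (loss $307.3).
$606.4: above both → same outcome either way.
Count: 2.

2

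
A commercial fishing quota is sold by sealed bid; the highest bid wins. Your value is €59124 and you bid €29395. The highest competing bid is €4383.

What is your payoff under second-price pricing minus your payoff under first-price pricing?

€25012

You have the highest bid, so you win under either rule.
Second-price: pay €4383 → payoff €54741.
First-price: pay your own bid €29395 → payoff €29729.
Difference = €54741 − (€29729) = €25012.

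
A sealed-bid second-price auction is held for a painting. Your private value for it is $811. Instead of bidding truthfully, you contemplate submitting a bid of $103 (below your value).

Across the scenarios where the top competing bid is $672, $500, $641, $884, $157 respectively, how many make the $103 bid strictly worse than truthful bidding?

The deviation hurts exactly when the highest competing bid lies strictly between $103 and $811 — underbidding then forfeits a profitable win.
$672: inside the interval → strictly worse (loss $139).
$500: inside the interval → strictly worse (loss $311).
$641: inside the interval → strictly worse (loss $170).
$884: above both → same outcome either way.
$157: inside the interval → strictly worse (loss $654).
Count: 4.

4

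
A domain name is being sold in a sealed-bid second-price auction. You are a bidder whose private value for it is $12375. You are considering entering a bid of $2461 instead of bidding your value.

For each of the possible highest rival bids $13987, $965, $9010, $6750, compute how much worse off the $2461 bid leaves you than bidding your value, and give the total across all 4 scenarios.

$8990

The deviation costs you only when the competing bid falls strictly between $2461 and $12375; elsewhere both bids give the same outcome.
$13987: outcomes coincide → loss $0.
$965: outcomes coincide → loss $0.
$9010: truthful payoff $3365, deviation payoff $0 → loss $3365.
$6750: truthful payoff $5625, deviation payoff $0 → loss $5625.
Total loss = $3365 + $5625 = $8990.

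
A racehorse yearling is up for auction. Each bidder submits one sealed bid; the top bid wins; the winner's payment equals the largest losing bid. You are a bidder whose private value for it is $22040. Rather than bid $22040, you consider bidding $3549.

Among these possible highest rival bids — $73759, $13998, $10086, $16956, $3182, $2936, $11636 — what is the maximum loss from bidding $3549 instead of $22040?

$11954

$73759: same outcome either way → loss $0.
$13998: truthful gives $8042, deviation gives $0 → loss $8042.
$10086: truthful gives $11954, deviation gives $0 → loss $11954.
$16956: truthful gives $5084, deviation gives $0 → loss $5084.
$3182: same outcome either way → loss $0.
$2936: same outcome either way → loss $0.
$11636: truthful gives $10404, deviation gives $0 → loss $10404.
Maximum loss: $11954.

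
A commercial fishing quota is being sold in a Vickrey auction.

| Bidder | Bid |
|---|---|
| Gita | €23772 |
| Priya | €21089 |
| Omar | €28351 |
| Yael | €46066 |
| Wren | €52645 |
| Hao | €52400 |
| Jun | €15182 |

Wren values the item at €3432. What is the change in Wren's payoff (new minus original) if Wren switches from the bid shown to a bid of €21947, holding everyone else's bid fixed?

The highest bid among the other bidders is €52400; Wren's bid doesn't change that.
Original bid €52645: Wren is highest, pays the top rival bid €52400; payoff €3432 − €52400 = −€48968.
Alternative bid €21947: Wren is not highest (top rival bid is €52400); payoff €0.
Change in payoff = €0 − (−€48968) = €48968.

€48968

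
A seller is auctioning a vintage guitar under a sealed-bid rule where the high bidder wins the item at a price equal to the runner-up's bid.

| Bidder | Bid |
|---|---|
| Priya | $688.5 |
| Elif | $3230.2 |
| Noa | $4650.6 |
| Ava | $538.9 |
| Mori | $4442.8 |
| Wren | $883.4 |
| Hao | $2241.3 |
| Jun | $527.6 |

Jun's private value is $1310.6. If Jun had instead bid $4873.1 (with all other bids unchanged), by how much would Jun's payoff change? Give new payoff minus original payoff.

The highest bid among the other bidders is $4650.6; Jun's bid doesn't change that.
Original bid $527.6: Jun is not highest (top rival bid is $4650.6); payoff $0.
Alternative bid $4873.1: Jun is highest, pays the top rival bid $4650.6; payoff $1310.6 − $4650.6 = −$3340.
Change in payoff = −$3340 − ($0) = −$3340.

−$3340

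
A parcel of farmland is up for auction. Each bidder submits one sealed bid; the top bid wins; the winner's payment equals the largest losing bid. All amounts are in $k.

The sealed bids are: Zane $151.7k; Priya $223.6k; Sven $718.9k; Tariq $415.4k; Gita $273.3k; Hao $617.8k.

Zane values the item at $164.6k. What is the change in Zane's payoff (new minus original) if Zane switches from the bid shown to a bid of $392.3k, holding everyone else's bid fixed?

$0k

The highest bid among the other bidders is $718.9k; Zane's bid doesn't change that.
Original bid $151.7k: Zane is not highest (top rival bid is $718.9k); payoff $0k.
Alternative bid $392.3k: Zane is not highest (top rival bid is $718.9k); payoff $0k.
Change in payoff = $0k − ($0k) = $0k.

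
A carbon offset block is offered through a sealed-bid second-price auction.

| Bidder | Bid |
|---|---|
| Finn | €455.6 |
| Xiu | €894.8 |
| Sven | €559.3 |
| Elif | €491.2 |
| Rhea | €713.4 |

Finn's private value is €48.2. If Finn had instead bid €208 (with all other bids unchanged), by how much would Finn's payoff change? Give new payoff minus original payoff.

The highest bid among the other bidders is €894.8; Finn's bid doesn't change that.
Original bid €455.6: Finn is not highest (top rival bid is €894.8); payoff €0.
Alternative bid €208: Finn is not highest (top rival bid is €894.8); payoff €0.
Change in payoff = €0 − (€0) = €0.

€0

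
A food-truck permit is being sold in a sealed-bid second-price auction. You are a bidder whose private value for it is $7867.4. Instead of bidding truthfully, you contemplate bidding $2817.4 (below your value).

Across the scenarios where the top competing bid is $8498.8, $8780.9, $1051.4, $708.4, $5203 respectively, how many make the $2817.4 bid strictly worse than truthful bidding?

The deviation hurts exactly when the highest competing bid lies strictly between $2817.4 and $7867.4 — underbidding then forfeits a profitable win.
$8498.8: above both → same outcome either way.
$8780.9: above both → same outcome either way.
$1051.4: below both → same outcome either way.
$708.4: below both → same outcome either way.
$5203: inside the interval → strictly worse (loss $2664.4).
Count: 1.

1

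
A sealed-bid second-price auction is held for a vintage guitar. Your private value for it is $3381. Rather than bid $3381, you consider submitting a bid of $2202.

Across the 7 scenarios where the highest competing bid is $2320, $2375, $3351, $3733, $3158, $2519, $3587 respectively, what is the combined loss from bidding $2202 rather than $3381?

The deviation costs you only when the competing bid falls strictly between $2202 and $3381; elsewhere both bids give the same outcome.
$2320: truthful payoff $1061, deviation payoff $0 → loss $1061.
$2375: truthful payoff $1006, deviation payoff $0 → loss $1006.
$3351: truthful payoff $30, deviation payoff $0 → loss $30.
$3733: outcomes coincide → loss $0.
$3158: truthful payoff $223, deviation payoff $0 → loss $223.
$2519: truthful payoff $862, deviation payoff $0 → loss $862.
$3587: outcomes coincide → loss $0.
Total loss = $1061 + $1006 + $30 + $223 + $862 = $3182.

$3182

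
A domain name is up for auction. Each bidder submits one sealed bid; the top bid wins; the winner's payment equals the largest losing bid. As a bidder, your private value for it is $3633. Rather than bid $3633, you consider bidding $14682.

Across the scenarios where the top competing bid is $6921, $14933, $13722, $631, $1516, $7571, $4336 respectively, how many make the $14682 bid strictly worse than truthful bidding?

4

The deviation hurts exactly when the highest competing bid lies strictly between $3633 and $14682 — overbidding then wins at a price above your value.
$6921: inside the interval → strictly worse (loss $3288).
$14933: above both → same outcome either way.
$13722: inside the interval → strictly worse (loss $10089).
$631: below both → same outcome either way.
$1516: below both → same outcome either way.
$7571: inside the interval → strictly worse (loss $3938).
$4336: inside the interval → strictly worse (loss $703).
Count: 4.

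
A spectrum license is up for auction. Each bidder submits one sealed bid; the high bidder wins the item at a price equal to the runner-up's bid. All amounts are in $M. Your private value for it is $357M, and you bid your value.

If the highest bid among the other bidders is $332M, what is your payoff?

$25M

Your bid $357M exceeds the highest competing bid $332M, so you win.
In a second-price auction the winner pays the second-highest bid, $332M.
Payoff = value − price = $357M − $332M = $25M.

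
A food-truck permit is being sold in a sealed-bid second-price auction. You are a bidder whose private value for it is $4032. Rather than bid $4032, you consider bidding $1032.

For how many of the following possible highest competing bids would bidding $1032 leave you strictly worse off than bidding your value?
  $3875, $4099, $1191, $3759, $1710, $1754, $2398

The deviation hurts exactly when the highest competing bid lies strictly between $1032 and $4032 — underbidding then forfeits a profitable win.
$3875: inside the interval → strictly worse (loss $157).
$4099: above both → same outcome either way.
$1191: inside the interval → strictly worse (loss $2841).
$3759: inside the interval → strictly worse (loss $273).
$1710: inside the interval → strictly worse (loss $2322).
$1754: inside the interval → strictly worse (loss $2278).
$2398: inside the interval → strictly worse (loss $1634).
Count: 6.

6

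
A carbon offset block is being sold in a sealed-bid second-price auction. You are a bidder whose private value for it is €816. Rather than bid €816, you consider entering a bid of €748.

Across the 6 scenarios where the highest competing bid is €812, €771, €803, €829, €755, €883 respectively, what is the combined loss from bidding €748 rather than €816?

The deviation costs you only when the competing bid falls strictly between €748 and €816; elsewhere both bids give the same outcome.
€812: truthful payoff €4, deviation payoff €0 → loss €4.
€771: truthful payoff €45, deviation payoff €0 → loss €45.
€803: truthful payoff €13, deviation payoff €0 → loss €13.
€829: outcomes coincide → loss €0.
€755: truthful payoff €61, deviation payoff €0 → loss €61.
€883: outcomes coincide → loss €0.
Total loss = €4 + €45 + €13 + €61 = €123.
Truthful bidding weakly dominates here: raising your bid can only win items priced above your value, and lowering it can only forfeit items priced below.

€123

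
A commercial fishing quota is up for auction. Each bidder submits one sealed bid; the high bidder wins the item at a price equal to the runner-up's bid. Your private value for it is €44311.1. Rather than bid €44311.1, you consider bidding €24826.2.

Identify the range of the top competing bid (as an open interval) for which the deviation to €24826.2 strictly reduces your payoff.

(€24826.2, €44311.1)

If the competing bid is below €24826.2, both bids win at the same price — no difference.
If it is above €44311.1, both bids lose — no difference.
If it lies strictly between €24826.2 and €44311.1, bidding your value wins at a price below your value (positive payoff) while bidding €24826.2 loses (payoff 0).
So the deviation strictly hurts on the open interval (€24826.2, €44311.1).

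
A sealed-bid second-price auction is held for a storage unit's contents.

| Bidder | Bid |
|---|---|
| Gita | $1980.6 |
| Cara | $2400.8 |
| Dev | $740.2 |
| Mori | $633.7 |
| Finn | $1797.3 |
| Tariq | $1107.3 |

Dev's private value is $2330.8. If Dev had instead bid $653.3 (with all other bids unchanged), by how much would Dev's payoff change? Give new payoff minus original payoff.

The highest bid among the other bidders is $2400.8; Dev's bid doesn't change that.
Original bid $740.2: Dev is not highest (top rival bid is $2400.8); payoff $0.
Alternative bid $653.3: Dev is not highest (top rival bid is $2400.8); payoff $0.
Change in payoff = $0 − ($0) = $0.

$0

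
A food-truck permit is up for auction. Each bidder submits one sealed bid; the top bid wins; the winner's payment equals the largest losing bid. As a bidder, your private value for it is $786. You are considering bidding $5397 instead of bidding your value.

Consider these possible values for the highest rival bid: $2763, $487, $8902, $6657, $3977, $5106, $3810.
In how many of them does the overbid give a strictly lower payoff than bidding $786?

4

The deviation hurts exactly when the highest competing bid lies strictly between $786 and $5397 — overbidding then wins at a price above your value.
$2763: inside the interval → strictly worse (loss $1977).
$487: below both → same outcome either way.
$8902: above both → same outcome either way.
$6657: above both → same outcome either way.
$3977: inside the interval → strictly worse (loss $3191).
$5106: inside the interval → strictly worse (loss $4320).
$3810: inside the interval → strictly worse (loss $3024).
Count: 4.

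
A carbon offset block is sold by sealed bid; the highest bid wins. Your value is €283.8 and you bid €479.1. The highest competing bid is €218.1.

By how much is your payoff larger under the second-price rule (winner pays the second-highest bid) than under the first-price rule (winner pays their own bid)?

€261

You have the highest bid, so you win under either rule.
Second-price: pay €218.1 → payoff €65.7.
First-price: pay your own bid €479.1 → payoff −€195.3.
Difference = €65.7 − (−€195.3) = €261.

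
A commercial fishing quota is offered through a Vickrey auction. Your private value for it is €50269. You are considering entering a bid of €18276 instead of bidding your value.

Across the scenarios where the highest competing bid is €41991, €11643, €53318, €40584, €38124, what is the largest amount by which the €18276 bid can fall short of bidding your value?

€12145

€41991: truthful gives €8278, deviation gives €0 → loss €8278.
€11643: same outcome either way → loss €0.
€53318: same outcome either way → loss €0.
€40584: truthful gives €9685, deviation gives €0 → loss €9685.
€38124: truthful gives €12145, deviation gives €0 → loss €12145.
Maximum loss: €12145.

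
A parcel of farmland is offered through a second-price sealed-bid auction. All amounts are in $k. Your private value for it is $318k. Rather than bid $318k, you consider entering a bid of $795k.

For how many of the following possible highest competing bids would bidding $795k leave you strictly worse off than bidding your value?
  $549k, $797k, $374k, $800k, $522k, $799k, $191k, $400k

4

The deviation hurts exactly when the highest competing bid lies strictly between $318k and $795k — overbidding then wins at a price above your value.
$549k: inside the interval → strictly worse (loss $231k).
$797k: above both → same outcome either way.
$374k: inside the interval → strictly worse (loss $56k).
$800k: above both → same outcome either way.
$522k: inside the interval → strictly worse (loss $204k).
$799k: above both → same outcome either way.
$191k: below both → same outcome either way.
$400k: inside the interval → strictly worse (loss $82k).
Count: 4.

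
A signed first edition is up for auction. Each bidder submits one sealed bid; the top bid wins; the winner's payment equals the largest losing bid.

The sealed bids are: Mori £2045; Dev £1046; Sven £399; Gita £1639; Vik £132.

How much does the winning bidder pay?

£1639

Highest bid: Mori at £2045, so Mori wins.
Second-highest bid: Gita at £1639 — that is the price the winner pays.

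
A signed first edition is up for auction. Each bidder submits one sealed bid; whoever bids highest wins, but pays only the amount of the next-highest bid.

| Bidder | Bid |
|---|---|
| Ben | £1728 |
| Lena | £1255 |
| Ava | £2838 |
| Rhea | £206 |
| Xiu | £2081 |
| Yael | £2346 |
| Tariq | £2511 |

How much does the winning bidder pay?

Highest bid: Ava at £2838, so Ava wins.
Second-highest bid: Tariq at £2511 — that is the price the winner pays.

£2511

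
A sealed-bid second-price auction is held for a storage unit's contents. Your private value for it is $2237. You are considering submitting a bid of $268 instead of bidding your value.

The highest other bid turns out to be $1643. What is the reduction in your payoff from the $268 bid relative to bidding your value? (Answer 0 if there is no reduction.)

Bidding your value $2237: you win (since $2237 > $1643) and pay $1643. Payoff $594.
Bidding $268: you lose. Payoff $0.
The competing bid $1643 lies between your shaded bid and your value, so underbidding forfeits an item you could have won at a profitable price.
Loss from deviating = $594 − ($0) = $594.
Because the price is fixed by the runner-up's bid, deviating from your value can only change a good outcome into a bad one — never the reverse.

$594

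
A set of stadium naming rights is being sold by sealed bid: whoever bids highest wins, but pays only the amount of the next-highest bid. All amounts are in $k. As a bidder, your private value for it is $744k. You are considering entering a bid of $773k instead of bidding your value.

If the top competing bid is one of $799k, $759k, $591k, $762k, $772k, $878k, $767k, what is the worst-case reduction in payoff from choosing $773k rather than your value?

$799k: same outcome either way → loss $0k.
$759k: truthful gives $0k, deviation gives −$15k → loss $15k.
$591k: same outcome either way → loss $0k.
$762k: truthful gives $0k, deviation gives −$18k → loss $18k.
$772k: truthful gives $0k, deviation gives −$28k → loss $28k.
$878k: same outcome either way → loss $0k.
$767k: truthful gives $0k, deviation gives −$23k → loss $23k.
Maximum loss: $28k.

$28k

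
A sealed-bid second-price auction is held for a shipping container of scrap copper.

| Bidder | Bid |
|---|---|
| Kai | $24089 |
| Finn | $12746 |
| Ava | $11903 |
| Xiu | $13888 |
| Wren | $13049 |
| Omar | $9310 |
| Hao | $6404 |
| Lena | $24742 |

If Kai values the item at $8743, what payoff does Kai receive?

$0

Highest bid: Lena at $24742, so Lena wins.
Second-highest bid: Kai at $24089 — that is the price the winner pays.
Kai did not win, so Kai pays nothing and receives nothing: payoff $0.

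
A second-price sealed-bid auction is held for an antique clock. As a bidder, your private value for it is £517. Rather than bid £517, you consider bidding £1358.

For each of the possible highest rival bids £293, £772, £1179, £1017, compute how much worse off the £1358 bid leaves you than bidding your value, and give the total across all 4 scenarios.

The deviation costs you only when the competing bid falls strictly between £517 and £1358; elsewhere both bids give the same outcome.
£293: outcomes coincide → loss £0.
£772: truthful payoff £0, deviation payoff −£255 → loss £255.
£1179: truthful payoff £0, deviation payoff −£662 → loss £662.
£1017: truthful payoff £0, deviation payoff −£500 → loss £500.
Total loss = £255 + £662 + £500 = £1417.
In a second-price auction your bid sets only whether you win, not what you pay, so bidding your true value is weakly dominant.

£1417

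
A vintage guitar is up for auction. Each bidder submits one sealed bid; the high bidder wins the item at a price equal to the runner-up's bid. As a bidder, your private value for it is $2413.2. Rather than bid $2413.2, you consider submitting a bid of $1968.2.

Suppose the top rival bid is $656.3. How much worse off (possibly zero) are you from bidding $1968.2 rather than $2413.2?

$0

Bidding your value $2413.2: you win (since $2413.2 > $656.3) and pay $656.3. Payoff $1756.9.
Bidding $1968.2: you win and pay $656.3. Payoff $2413.2 − $656.3 = $1756.9.
Difference = $1756.9 − $1756.9 = $0; both bids lead to the same outcome because the competing bid is below both your value and your alternative bid.
Because the price is fixed by the runner-up's bid, deviating from your value can only change a good outcome into a bad one — never the reverse.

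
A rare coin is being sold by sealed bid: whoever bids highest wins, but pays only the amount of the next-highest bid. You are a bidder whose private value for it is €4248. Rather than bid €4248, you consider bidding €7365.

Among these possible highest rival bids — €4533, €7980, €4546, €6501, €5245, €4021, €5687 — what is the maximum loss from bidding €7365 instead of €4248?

€4533: truthful gives €0, deviation gives −€285 → loss €285.
€7980: same outcome either way → loss €0.
€4546: truthful gives €0, deviation gives −€298 → loss €298.
€6501: truthful gives €0, deviation gives −€2253 → loss €2253.
€5245: truthful gives €0, deviation gives −€997 → loss €997.
€4021: same outcome either way → loss €0.
€5687: truthful gives €0, deviation gives −€1439 → loss €1439.
Maximum loss: €2253.

€2253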